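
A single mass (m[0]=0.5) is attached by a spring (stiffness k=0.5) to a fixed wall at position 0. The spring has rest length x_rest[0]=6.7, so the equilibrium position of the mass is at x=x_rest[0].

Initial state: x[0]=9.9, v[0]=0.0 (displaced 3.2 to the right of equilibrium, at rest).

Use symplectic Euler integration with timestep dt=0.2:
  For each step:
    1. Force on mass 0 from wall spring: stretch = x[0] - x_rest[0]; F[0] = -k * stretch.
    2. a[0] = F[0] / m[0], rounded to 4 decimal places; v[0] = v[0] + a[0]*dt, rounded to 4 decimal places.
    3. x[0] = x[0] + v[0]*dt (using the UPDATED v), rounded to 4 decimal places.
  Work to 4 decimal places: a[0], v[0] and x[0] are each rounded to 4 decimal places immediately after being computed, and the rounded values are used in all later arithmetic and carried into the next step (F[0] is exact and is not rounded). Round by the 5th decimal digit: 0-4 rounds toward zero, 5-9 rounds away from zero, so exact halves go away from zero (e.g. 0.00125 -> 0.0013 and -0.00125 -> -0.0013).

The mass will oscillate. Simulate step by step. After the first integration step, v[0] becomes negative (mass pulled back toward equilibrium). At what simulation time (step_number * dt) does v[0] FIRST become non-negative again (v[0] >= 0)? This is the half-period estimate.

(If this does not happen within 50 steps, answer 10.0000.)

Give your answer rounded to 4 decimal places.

Step 0: x=[9.9000] v=[0.0000]
Step 1: x=[9.7720] v=[-0.6400]
Step 2: x=[9.5211] v=[-1.2544]
Step 3: x=[9.1574] v=[-1.8186]
Step 4: x=[8.6954] v=[-2.3101]
Step 5: x=[8.1536] v=[-2.7092]
Step 6: x=[7.5536] v=[-2.9999]
Step 7: x=[6.9195] v=[-3.1706]
Step 8: x=[6.2766] v=[-3.2145]
Step 9: x=[5.6506] v=[-3.1298]
Step 10: x=[5.0666] v=[-2.9199]
Step 11: x=[4.5480] v=[-2.5932]
Step 12: x=[4.1154] v=[-2.1628]
Step 13: x=[3.7862] v=[-1.6459]
Step 14: x=[3.5736] v=[-1.0631]
Step 15: x=[3.4860] v=[-0.4378]
Step 16: x=[3.5270] v=[0.2050]
First v>=0 after going negative at step 16, time=3.2000

Answer: 3.2000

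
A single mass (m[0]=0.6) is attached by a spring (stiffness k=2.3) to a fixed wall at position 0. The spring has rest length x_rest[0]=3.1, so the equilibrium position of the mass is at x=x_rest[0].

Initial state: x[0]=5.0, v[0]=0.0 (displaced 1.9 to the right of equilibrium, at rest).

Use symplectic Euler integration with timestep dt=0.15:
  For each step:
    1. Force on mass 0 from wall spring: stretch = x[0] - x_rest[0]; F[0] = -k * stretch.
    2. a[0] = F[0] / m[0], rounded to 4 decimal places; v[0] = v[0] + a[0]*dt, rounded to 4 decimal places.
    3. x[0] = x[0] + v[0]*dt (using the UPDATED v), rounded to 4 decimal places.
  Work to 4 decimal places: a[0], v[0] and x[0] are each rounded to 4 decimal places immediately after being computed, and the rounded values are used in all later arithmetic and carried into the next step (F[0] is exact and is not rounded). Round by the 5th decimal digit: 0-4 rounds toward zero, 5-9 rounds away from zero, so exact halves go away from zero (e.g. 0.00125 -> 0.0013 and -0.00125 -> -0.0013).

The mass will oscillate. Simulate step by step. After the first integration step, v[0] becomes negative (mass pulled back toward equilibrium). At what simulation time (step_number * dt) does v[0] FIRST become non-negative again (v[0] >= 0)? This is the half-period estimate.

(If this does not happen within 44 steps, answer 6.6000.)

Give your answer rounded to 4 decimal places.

Step 0: x=[5.0000] v=[0.0000]
Step 1: x=[4.8361] v=[-1.0925]
Step 2: x=[4.5225] v=[-2.0908]
Step 3: x=[4.0862] v=[-2.9087]
Step 4: x=[3.5648] v=[-3.4758]
Step 5: x=[3.0033] v=[-3.7431]
Step 6: x=[2.4502] v=[-3.6875]
Step 7: x=[1.9531] v=[-3.3139]
Step 8: x=[1.5549] v=[-2.6544]
Step 9: x=[1.2900] v=[-1.7660]
Step 10: x=[1.1812] v=[-0.7253]
Step 11: x=[1.2379] v=[0.3780]
First v>=0 after going negative at step 11, time=1.6500

Answer: 1.6500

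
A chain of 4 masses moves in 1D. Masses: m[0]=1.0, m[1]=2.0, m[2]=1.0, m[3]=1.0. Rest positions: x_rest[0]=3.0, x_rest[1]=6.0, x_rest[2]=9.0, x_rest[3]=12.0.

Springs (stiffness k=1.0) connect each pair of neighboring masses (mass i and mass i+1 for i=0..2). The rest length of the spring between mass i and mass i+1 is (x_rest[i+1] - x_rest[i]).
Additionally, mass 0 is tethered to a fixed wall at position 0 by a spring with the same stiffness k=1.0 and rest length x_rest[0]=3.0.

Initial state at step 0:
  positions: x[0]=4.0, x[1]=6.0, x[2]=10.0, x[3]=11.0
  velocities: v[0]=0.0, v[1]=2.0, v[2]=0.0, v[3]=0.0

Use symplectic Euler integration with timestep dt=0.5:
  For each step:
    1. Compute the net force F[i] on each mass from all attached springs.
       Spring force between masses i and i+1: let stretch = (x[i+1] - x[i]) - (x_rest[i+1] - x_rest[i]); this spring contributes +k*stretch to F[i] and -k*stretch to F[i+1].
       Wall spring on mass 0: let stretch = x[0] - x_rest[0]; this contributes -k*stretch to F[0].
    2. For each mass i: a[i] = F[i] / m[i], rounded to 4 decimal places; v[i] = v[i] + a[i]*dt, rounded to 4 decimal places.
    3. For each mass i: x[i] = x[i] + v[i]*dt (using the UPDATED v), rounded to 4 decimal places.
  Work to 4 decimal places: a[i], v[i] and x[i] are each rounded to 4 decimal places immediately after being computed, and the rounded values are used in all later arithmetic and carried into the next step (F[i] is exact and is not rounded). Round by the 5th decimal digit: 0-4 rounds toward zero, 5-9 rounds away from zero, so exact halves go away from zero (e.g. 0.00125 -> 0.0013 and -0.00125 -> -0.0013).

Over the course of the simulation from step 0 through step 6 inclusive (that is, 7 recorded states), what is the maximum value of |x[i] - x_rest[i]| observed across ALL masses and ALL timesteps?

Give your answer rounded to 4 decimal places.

Answer: 3.5363

Derivation:
Step 0: x=[4.0000 6.0000 10.0000 11.0000] v=[0.0000 2.0000 0.0000 0.0000]
Step 1: x=[3.5000 7.2500 9.2500 11.5000] v=[-1.0000 2.5000 -1.5000 1.0000]
Step 2: x=[3.0625 8.2813 8.5625 12.1875] v=[-0.8750 2.0625 -1.3750 1.3750]
Step 3: x=[3.1641 8.6954 8.7110 12.7188] v=[0.2032 0.8281 0.2969 1.0625]
Step 4: x=[3.8575 8.4200 9.8575 12.9981] v=[1.3868 -0.5509 2.2930 0.5586]
Step 5: x=[4.7272 7.7539 11.4298 13.2423] v=[1.7393 -1.3322 3.1446 0.4883]
Step 6: x=[5.1718 7.1690 12.5363 13.7834] v=[0.8891 -1.1699 2.2129 1.0821]
Max displacement = 3.5363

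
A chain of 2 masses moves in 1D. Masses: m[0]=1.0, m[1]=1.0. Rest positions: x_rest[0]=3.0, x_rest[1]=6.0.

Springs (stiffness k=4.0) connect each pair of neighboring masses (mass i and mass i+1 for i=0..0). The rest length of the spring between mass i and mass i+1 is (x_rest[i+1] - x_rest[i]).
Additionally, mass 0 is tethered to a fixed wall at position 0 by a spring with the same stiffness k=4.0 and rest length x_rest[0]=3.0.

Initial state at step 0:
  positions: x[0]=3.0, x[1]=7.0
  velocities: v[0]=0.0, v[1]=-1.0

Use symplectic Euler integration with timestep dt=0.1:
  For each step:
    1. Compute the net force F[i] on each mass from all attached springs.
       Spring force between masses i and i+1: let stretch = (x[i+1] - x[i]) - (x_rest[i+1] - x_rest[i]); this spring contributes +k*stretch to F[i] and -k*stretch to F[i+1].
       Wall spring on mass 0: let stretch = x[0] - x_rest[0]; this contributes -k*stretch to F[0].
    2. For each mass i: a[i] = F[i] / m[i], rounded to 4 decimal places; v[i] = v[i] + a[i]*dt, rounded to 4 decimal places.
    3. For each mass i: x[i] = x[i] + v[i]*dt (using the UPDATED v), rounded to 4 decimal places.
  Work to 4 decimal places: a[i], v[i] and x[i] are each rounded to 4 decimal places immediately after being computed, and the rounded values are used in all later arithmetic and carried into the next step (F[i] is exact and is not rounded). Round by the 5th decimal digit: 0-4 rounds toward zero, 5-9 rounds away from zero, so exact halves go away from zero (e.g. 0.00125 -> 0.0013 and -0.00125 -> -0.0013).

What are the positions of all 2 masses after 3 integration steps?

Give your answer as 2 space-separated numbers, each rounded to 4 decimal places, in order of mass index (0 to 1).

Step 0: x=[3.0000 7.0000] v=[0.0000 -1.0000]
Step 1: x=[3.0400 6.8600] v=[0.4000 -1.4000]
Step 2: x=[3.1112 6.6872] v=[0.7120 -1.7280]
Step 3: x=[3.2010 6.4914] v=[0.8979 -1.9584]

Answer: 3.2010 6.4914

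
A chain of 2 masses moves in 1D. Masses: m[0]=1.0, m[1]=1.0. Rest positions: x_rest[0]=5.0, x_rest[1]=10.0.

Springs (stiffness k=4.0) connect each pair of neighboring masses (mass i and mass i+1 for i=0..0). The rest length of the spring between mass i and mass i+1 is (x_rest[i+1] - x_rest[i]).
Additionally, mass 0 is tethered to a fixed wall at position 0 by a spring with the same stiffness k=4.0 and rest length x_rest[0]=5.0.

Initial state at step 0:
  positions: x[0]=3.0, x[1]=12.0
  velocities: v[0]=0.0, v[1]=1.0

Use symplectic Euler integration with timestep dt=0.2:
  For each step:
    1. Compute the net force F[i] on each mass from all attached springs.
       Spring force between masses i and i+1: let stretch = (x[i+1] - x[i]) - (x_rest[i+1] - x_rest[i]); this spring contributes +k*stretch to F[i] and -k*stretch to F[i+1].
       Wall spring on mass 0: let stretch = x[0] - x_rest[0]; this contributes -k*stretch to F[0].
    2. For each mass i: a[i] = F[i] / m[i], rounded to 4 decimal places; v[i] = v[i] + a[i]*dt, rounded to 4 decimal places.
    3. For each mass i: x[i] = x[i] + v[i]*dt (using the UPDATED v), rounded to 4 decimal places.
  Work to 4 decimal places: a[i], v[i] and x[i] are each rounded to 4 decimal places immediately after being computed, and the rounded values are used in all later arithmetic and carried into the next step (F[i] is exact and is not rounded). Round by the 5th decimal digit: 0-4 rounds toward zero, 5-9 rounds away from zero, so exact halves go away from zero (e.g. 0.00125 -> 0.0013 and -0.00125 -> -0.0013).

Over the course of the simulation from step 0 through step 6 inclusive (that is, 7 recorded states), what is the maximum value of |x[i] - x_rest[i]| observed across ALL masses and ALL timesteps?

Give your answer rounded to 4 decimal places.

Answer: 2.8225

Derivation:
Step 0: x=[3.0000 12.0000] v=[0.0000 1.0000]
Step 1: x=[3.9600 11.5600] v=[4.8000 -2.2000]
Step 2: x=[5.5024 10.7040] v=[7.7120 -4.2800]
Step 3: x=[6.9967 9.8157] v=[7.4714 -4.4413]
Step 4: x=[7.8225 9.2764] v=[4.1292 -2.6965]
Step 5: x=[7.6294 9.3045] v=[-0.9657 0.1404]
Step 6: x=[6.4836 9.8646] v=[-5.7291 2.8003]
Max displacement = 2.8225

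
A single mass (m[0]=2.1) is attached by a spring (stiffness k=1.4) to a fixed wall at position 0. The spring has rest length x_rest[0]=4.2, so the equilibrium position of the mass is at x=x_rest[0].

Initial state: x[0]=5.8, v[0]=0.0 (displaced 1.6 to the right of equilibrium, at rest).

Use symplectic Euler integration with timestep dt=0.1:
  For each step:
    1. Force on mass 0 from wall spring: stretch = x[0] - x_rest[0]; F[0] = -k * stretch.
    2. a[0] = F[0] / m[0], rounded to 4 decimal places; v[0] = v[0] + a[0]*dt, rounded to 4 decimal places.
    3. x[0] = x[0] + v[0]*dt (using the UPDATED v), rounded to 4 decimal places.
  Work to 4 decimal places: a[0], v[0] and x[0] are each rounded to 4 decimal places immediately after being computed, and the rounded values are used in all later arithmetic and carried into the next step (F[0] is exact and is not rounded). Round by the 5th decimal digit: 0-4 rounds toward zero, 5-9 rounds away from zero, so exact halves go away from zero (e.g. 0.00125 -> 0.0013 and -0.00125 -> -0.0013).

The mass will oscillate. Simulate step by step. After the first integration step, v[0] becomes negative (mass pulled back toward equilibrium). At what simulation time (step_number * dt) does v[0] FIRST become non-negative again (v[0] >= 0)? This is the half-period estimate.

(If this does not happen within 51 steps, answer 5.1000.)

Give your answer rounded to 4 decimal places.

Step 0: x=[5.8000] v=[0.0000]
Step 1: x=[5.7893] v=[-0.1067]
Step 2: x=[5.7680] v=[-0.2127]
Step 3: x=[5.7363] v=[-0.3172]
Step 4: x=[5.6943] v=[-0.4196]
Step 5: x=[5.6424] v=[-0.5192]
Step 6: x=[5.5809] v=[-0.6154]
Step 7: x=[5.5102] v=[-0.7075]
Step 8: x=[5.4307] v=[-0.7949]
Step 9: x=[5.3430] v=[-0.8770]
Step 10: x=[5.2477] v=[-0.9532]
Step 11: x=[5.1454] v=[-1.0231]
Step 12: x=[5.0368] v=[-1.0861]
Step 13: x=[4.9226] v=[-1.1419]
Step 14: x=[4.8036] v=[-1.1901]
Step 15: x=[4.6806] v=[-1.2303]
Step 16: x=[4.5544] v=[-1.2623]
Step 17: x=[4.4258] v=[-1.2859]
Step 18: x=[4.2957] v=[-1.3010]
Step 19: x=[4.1650] v=[-1.3074]
Step 20: x=[4.0345] v=[-1.3051]
Step 21: x=[3.9051] v=[-1.2941]
Step 22: x=[3.7777] v=[-1.2744]
Step 23: x=[3.6531] v=[-1.2463]
Step 24: x=[3.5321] v=[-1.2098]
Step 25: x=[3.4156] v=[-1.1653]
Step 26: x=[3.3043] v=[-1.1130]
Step 27: x=[3.1990] v=[-1.0533]
Step 28: x=[3.1003] v=[-0.9866]
Step 29: x=[3.0090] v=[-0.9133]
Step 30: x=[2.9256] v=[-0.8339]
Step 31: x=[2.8507] v=[-0.7489]
Step 32: x=[2.7848] v=[-0.6590]
Step 33: x=[2.7283] v=[-0.5647]
Step 34: x=[2.6816] v=[-0.4666]
Step 35: x=[2.6451] v=[-0.3654]
Step 36: x=[2.6189] v=[-0.2617]
Step 37: x=[2.6033] v=[-0.1563]
Step 38: x=[2.5983] v=[-0.0499]
Step 39: x=[2.6040] v=[0.0569]
First v>=0 after going negative at step 39, time=3.9000

Answer: 3.9000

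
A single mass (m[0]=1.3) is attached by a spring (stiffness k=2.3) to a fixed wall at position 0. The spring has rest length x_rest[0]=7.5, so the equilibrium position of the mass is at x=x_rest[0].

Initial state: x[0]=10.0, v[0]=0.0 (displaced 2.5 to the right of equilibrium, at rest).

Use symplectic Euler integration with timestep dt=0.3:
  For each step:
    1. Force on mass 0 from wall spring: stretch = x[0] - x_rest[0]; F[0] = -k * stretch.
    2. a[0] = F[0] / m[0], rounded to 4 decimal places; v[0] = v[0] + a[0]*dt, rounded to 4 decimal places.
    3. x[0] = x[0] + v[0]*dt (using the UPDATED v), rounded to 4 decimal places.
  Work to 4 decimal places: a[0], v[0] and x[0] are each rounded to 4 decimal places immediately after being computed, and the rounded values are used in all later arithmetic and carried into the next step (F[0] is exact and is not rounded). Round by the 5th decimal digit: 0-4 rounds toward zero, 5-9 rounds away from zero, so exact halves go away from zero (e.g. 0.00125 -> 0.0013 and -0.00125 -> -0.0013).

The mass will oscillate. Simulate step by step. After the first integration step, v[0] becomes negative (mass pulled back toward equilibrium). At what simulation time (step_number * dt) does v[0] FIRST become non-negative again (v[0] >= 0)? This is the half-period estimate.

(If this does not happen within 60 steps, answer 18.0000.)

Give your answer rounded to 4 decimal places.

Answer: 2.4000

Derivation:
Step 0: x=[10.0000] v=[0.0000]
Step 1: x=[9.6019] v=[-1.3269]
Step 2: x=[8.8692] v=[-2.4425]
Step 3: x=[7.9184] v=[-3.1692]
Step 4: x=[6.9010] v=[-3.3913]
Step 5: x=[5.9790] v=[-3.0734]
Step 6: x=[5.2992] v=[-2.2661]
Step 7: x=[4.9698] v=[-1.0980]
Step 8: x=[5.0433] v=[0.2450]
First v>=0 after going negative at step 8, time=2.4000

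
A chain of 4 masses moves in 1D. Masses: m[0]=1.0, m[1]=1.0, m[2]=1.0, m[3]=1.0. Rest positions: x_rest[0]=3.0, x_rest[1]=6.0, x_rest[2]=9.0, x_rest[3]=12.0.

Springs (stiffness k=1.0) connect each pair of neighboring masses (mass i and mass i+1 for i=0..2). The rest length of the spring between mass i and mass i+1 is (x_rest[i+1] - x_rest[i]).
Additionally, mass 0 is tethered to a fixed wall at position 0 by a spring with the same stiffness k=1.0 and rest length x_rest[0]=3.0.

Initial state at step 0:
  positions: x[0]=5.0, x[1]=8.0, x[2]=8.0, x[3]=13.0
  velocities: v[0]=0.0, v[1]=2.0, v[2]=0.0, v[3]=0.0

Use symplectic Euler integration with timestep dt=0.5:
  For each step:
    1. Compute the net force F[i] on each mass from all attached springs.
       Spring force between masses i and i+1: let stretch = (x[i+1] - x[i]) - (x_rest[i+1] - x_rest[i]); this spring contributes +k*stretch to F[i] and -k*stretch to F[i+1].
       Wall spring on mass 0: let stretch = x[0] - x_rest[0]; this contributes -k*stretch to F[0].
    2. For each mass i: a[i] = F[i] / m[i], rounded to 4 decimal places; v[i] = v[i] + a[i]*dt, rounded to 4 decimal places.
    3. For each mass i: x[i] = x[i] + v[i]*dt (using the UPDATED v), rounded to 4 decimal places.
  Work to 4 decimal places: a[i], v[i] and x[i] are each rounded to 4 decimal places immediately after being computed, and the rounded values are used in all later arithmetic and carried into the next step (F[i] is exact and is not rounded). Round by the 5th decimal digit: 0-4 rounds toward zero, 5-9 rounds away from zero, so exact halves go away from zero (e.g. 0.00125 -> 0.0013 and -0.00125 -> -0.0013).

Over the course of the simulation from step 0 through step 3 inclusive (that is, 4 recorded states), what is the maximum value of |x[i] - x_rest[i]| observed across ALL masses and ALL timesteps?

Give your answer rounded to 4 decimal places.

Step 0: x=[5.0000 8.0000 8.0000 13.0000] v=[0.0000 2.0000 0.0000 0.0000]
Step 1: x=[4.5000 8.2500 9.2500 12.5000] v=[-1.0000 0.5000 2.5000 -1.0000]
Step 2: x=[3.8125 7.8125 11.0625 11.9375] v=[-1.3750 -0.8750 3.6250 -1.1250]
Step 3: x=[3.1719 7.1875 12.2813 11.9063] v=[-1.2813 -1.2500 2.4375 -0.0625]
Max displacement = 3.2813

Answer: 3.2813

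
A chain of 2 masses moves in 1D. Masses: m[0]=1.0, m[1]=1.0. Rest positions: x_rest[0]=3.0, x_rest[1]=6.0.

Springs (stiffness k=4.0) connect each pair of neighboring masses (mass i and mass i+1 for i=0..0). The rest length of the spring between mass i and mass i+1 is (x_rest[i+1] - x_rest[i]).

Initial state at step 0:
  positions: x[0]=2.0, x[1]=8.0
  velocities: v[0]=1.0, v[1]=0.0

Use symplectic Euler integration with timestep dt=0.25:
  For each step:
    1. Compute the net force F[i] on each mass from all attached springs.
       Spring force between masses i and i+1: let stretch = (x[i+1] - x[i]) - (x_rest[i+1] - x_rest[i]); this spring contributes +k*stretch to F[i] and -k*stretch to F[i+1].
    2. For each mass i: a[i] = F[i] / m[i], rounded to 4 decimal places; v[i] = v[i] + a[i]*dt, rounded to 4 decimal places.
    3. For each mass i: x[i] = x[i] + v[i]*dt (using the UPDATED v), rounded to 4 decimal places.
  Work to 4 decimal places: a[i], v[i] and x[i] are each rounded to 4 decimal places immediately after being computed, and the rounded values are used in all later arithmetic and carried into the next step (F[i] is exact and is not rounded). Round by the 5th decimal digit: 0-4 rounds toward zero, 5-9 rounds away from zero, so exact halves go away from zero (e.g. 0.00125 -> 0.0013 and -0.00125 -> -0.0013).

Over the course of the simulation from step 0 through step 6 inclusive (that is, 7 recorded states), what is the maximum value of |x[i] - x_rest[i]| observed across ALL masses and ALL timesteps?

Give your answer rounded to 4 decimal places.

Answer: 2.6407

Derivation:
Step 0: x=[2.0000 8.0000] v=[1.0000 0.0000]
Step 1: x=[3.0000 7.2500] v=[4.0000 -3.0000]
Step 2: x=[4.3125 6.1875] v=[5.2500 -4.2500]
Step 3: x=[5.3438 5.4063] v=[4.1250 -3.1250]
Step 4: x=[5.6407 5.3594] v=[1.1875 -0.1875]
Step 5: x=[5.1173 6.1329] v=[-2.0938 3.0938]
Step 6: x=[4.0978 7.4025] v=[-4.0782 5.0782]
Max displacement = 2.6407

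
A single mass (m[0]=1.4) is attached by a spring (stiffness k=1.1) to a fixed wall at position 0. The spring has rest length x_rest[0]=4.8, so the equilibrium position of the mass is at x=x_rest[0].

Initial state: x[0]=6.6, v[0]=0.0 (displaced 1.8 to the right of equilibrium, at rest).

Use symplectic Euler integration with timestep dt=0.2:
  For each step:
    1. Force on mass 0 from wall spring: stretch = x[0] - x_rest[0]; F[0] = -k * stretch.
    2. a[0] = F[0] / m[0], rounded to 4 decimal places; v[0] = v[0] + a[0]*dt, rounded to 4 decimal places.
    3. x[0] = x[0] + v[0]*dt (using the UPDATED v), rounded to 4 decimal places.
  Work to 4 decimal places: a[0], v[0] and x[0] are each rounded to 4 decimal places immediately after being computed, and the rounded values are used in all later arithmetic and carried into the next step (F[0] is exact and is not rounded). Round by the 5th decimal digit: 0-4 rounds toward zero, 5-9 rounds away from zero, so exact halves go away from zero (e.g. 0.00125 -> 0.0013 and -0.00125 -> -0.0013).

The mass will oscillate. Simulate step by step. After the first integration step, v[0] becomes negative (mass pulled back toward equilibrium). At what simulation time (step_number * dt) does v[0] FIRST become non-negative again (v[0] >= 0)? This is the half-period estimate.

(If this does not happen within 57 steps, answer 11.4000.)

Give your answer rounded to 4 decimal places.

Step 0: x=[6.6000] v=[0.0000]
Step 1: x=[6.5434] v=[-0.2829]
Step 2: x=[6.4320] v=[-0.5569]
Step 3: x=[6.2693] v=[-0.8134]
Step 4: x=[6.0604] v=[-1.0443]
Step 5: x=[5.8119] v=[-1.2424]
Step 6: x=[5.5316] v=[-1.4014]
Step 7: x=[5.2283] v=[-1.5164]
Step 8: x=[4.9116] v=[-1.5837]
Step 9: x=[4.5914] v=[-1.6012]
Step 10: x=[4.2777] v=[-1.5684]
Step 11: x=[3.9804] v=[-1.4863]
Step 12: x=[3.7089] v=[-1.3575]
Step 13: x=[3.4717] v=[-1.1860]
Step 14: x=[3.2762] v=[-0.9773]
Step 15: x=[3.1286] v=[-0.7378]
Step 16: x=[3.0336] v=[-0.4752]
Step 17: x=[2.9941] v=[-0.1976]
Step 18: x=[3.0113] v=[0.0862]
First v>=0 after going negative at step 18, time=3.6000

Answer: 3.6000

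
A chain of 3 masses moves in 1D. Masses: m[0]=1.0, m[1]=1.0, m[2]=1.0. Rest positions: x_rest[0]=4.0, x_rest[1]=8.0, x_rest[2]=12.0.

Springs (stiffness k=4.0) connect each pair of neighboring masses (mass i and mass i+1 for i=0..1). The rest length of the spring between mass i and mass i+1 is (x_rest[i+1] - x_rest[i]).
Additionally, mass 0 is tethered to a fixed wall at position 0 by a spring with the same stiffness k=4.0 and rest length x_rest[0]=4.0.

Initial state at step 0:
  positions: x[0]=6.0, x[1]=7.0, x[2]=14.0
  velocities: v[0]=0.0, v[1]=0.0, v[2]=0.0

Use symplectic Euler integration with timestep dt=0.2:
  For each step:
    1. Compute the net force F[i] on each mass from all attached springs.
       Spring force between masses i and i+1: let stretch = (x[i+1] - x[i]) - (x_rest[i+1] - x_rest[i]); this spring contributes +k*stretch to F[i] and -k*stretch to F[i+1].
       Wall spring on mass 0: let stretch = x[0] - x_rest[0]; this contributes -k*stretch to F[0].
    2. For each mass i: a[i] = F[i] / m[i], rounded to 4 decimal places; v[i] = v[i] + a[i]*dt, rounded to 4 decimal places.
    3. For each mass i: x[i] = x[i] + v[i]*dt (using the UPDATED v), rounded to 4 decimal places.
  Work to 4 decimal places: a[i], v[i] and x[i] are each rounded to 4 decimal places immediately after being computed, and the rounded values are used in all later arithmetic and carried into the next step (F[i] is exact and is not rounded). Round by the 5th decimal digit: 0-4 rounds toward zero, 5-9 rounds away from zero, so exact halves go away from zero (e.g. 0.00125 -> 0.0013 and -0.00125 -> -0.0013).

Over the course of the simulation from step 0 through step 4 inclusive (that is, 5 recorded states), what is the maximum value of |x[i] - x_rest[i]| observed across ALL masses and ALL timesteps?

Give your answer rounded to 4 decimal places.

Answer: 2.6454

Derivation:
Step 0: x=[6.0000 7.0000 14.0000] v=[0.0000 0.0000 0.0000]
Step 1: x=[5.2000 7.9600 13.5200] v=[-4.0000 4.8000 -2.4000]
Step 2: x=[4.0096 9.3680 12.7904] v=[-5.9520 7.0400 -3.6480]
Step 3: x=[3.0350 10.4662 12.1532] v=[-4.8730 5.4912 -3.1859]
Step 4: x=[2.7638 10.6454 11.8861] v=[-1.3560 0.8958 -1.3355]
Max displacement = 2.6454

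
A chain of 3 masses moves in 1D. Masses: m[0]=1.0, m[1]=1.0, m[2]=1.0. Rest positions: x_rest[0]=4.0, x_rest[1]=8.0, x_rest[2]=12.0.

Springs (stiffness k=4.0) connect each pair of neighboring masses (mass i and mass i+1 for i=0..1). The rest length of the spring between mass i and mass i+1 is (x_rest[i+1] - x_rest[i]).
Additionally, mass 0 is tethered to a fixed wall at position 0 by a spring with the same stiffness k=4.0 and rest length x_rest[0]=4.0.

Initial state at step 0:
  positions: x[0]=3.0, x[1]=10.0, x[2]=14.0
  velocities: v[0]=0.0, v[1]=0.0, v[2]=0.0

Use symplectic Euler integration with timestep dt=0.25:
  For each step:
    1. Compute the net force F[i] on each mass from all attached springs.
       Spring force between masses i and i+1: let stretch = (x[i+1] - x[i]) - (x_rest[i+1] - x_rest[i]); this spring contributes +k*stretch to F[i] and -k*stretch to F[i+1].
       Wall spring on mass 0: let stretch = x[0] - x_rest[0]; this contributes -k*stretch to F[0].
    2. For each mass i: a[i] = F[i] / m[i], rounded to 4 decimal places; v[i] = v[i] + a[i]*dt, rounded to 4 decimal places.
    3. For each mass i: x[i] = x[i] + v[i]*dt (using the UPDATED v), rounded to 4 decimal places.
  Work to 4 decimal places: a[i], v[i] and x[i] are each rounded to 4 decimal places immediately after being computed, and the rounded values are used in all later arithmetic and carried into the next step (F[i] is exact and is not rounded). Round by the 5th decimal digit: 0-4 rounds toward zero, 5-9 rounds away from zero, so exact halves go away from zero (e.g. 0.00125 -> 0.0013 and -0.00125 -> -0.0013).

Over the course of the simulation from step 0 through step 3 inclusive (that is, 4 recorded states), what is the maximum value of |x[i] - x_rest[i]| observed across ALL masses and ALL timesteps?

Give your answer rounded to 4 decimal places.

Answer: 2.0625

Derivation:
Step 0: x=[3.0000 10.0000 14.0000] v=[0.0000 0.0000 0.0000]
Step 1: x=[4.0000 9.2500 14.0000] v=[4.0000 -3.0000 0.0000]
Step 2: x=[5.3125 8.3750 13.8125] v=[5.2500 -3.5000 -0.7500]
Step 3: x=[6.0625 8.0938 13.2656] v=[3.0000 -1.1250 -2.1875]
Max displacement = 2.0625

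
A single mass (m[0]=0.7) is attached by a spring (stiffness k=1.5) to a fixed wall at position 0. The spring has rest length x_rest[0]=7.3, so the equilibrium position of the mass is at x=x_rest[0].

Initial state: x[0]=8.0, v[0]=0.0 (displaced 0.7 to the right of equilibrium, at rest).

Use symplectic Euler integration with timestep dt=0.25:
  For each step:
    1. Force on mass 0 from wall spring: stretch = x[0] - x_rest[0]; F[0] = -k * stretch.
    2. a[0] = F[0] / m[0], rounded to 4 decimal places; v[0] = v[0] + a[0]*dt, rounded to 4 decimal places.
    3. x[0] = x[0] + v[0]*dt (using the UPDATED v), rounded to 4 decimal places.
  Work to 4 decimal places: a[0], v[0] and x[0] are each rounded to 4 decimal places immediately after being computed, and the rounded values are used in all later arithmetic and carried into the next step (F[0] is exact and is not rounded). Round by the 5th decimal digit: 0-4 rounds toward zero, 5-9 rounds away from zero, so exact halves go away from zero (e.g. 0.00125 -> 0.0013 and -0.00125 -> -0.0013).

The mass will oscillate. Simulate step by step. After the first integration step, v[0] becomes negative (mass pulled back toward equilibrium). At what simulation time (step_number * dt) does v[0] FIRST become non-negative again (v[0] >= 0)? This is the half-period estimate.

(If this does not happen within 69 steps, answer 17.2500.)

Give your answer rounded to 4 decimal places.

Answer: 2.2500

Derivation:
Step 0: x=[8.0000] v=[0.0000]
Step 1: x=[7.9063] v=[-0.3750]
Step 2: x=[7.7314] v=[-0.6998]
Step 3: x=[7.4987] v=[-0.9309]
Step 4: x=[7.2394] v=[-1.0374]
Step 5: x=[6.9882] v=[-1.0049]
Step 6: x=[6.7787] v=[-0.8379]
Step 7: x=[6.6391] v=[-0.5586]
Step 8: x=[6.5880] v=[-0.2046]
Step 9: x=[6.6322] v=[0.1768]
First v>=0 after going negative at step 9, time=2.2500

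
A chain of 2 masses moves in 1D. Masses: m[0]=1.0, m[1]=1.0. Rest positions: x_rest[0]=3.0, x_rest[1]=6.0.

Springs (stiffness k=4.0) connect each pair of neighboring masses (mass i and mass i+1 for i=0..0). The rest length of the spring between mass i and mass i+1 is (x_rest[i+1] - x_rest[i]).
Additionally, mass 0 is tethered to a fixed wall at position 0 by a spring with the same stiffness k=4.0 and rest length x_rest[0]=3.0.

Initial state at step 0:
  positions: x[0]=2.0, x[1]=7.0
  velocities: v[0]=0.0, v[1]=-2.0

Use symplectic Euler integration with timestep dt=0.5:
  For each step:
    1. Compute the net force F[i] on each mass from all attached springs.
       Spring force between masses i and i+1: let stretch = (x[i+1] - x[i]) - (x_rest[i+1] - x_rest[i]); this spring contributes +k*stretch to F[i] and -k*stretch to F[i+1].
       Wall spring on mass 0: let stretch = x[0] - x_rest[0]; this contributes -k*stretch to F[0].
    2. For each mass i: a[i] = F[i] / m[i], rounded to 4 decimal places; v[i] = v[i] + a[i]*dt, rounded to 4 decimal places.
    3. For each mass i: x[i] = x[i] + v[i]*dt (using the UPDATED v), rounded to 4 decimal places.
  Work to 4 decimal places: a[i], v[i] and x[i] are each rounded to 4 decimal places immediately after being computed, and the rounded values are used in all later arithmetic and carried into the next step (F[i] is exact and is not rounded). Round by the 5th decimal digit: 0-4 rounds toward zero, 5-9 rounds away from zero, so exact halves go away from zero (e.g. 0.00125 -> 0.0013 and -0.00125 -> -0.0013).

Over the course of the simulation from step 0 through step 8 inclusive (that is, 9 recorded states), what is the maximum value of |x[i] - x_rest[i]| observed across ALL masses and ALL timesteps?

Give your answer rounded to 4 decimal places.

Step 0: x=[2.0000 7.0000] v=[0.0000 -2.0000]
Step 1: x=[5.0000 4.0000] v=[6.0000 -6.0000]
Step 2: x=[2.0000 5.0000] v=[-6.0000 2.0000]
Step 3: x=[0.0000 6.0000] v=[-4.0000 2.0000]
Step 4: x=[4.0000 4.0000] v=[8.0000 -4.0000]
Step 5: x=[4.0000 5.0000] v=[0.0000 2.0000]
Step 6: x=[1.0000 8.0000] v=[-6.0000 6.0000]
Step 7: x=[4.0000 7.0000] v=[6.0000 -2.0000]
Step 8: x=[6.0000 6.0000] v=[4.0000 -2.0000]
Max displacement = 3.0000

Answer: 3.0000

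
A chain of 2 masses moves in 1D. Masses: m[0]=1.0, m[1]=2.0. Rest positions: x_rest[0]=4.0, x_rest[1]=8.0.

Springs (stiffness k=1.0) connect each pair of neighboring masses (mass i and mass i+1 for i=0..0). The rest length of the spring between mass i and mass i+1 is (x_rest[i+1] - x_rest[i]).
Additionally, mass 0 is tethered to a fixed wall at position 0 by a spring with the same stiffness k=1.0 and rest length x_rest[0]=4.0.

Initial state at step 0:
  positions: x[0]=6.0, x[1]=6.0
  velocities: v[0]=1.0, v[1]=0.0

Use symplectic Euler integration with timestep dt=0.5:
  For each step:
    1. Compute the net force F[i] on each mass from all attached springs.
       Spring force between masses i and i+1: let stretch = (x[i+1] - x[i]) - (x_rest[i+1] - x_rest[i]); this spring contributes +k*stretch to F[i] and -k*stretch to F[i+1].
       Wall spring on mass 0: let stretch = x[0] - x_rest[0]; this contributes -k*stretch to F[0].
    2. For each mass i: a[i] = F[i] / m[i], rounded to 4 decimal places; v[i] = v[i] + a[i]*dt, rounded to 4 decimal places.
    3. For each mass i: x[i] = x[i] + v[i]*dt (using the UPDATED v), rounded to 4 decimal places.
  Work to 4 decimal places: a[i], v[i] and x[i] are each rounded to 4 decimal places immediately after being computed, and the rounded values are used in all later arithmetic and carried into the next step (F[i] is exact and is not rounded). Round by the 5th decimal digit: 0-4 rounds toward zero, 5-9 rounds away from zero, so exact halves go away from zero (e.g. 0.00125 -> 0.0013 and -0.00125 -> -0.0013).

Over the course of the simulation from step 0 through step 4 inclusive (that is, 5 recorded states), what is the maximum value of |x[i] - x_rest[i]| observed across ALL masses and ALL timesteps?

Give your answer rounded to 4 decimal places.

Step 0: x=[6.0000 6.0000] v=[1.0000 0.0000]
Step 1: x=[5.0000 6.5000] v=[-2.0000 1.0000]
Step 2: x=[3.1250 7.3125] v=[-3.7500 1.6250]
Step 3: x=[1.5156 8.1016] v=[-3.2188 1.5781]
Step 4: x=[1.1738 8.5674] v=[-0.6836 0.9316]
Max displacement = 2.8262

Answer: 2.8262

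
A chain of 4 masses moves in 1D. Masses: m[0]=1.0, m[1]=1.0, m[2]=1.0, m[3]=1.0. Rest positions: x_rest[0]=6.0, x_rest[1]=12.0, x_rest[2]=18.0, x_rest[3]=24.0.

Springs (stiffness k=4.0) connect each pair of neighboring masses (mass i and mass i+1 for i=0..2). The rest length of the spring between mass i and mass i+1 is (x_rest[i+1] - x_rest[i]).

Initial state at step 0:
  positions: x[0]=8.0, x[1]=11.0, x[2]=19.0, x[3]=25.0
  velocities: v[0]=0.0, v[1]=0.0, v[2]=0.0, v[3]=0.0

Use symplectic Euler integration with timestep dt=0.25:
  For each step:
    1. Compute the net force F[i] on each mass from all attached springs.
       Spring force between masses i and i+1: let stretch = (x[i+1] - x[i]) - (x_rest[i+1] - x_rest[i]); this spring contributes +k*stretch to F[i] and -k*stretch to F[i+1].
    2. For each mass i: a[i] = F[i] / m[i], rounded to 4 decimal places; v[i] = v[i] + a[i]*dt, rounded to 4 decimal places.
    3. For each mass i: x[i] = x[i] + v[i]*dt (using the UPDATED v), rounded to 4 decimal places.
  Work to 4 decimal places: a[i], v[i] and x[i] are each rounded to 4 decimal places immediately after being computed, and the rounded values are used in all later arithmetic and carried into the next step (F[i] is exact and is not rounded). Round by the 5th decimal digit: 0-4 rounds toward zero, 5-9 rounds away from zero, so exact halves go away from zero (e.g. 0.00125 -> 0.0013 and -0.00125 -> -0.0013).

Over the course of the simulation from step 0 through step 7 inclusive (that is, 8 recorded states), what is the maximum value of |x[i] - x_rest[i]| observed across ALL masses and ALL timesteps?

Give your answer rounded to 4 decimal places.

Step 0: x=[8.0000 11.0000 19.0000 25.0000] v=[0.0000 0.0000 0.0000 0.0000]
Step 1: x=[7.2500 12.2500 18.5000 25.0000] v=[-3.0000 5.0000 -2.0000 0.0000]
Step 2: x=[6.2500 13.8125 18.0625 24.8750] v=[-4.0000 6.2500 -1.7500 -0.5000]
Step 3: x=[5.6406 14.5469 18.2656 24.5469] v=[-2.4375 2.9375 0.8125 -1.3125]
Step 4: x=[5.7578 13.9844 19.1094 24.1485] v=[0.4688 -2.2501 3.3751 -1.5938]
Step 5: x=[6.4317 12.6465 19.9317 23.9903] v=[2.6954 -5.3517 3.2892 -0.6329]
Step 6: x=[7.1593 11.5762 19.9474 24.3174] v=[2.9102 -4.2813 0.0626 1.3085]
Step 7: x=[7.4911 11.4945 18.9628 25.0520] v=[1.3271 -0.3270 -3.9386 2.9385]
Max displacement = 2.5469

Answer: 2.5469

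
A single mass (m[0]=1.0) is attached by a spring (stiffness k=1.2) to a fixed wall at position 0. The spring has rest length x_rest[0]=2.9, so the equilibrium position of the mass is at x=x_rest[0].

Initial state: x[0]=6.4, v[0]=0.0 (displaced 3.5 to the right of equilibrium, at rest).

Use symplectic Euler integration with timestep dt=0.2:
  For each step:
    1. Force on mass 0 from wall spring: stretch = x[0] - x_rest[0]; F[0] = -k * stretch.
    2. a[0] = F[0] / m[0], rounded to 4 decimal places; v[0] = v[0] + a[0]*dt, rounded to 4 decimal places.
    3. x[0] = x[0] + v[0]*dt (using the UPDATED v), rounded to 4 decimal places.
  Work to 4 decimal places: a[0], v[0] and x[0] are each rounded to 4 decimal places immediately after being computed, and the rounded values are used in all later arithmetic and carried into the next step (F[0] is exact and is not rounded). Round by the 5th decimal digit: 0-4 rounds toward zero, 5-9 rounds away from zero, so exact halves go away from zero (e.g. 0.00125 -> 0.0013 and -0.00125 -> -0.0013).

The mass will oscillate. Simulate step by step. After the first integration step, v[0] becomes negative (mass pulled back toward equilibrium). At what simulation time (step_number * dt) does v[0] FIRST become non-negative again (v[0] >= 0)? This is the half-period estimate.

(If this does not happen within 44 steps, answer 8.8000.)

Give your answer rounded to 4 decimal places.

Answer: 3.0000

Derivation:
Step 0: x=[6.4000] v=[0.0000]
Step 1: x=[6.2320] v=[-0.8400]
Step 2: x=[5.9041] v=[-1.6397]
Step 3: x=[5.4320] v=[-2.3607]
Step 4: x=[4.8383] v=[-2.9684]
Step 5: x=[4.1516] v=[-3.4336]
Step 6: x=[3.4048] v=[-3.7340]
Step 7: x=[2.6338] v=[-3.8552]
Step 8: x=[1.8755] v=[-3.7913]
Step 9: x=[1.1664] v=[-3.5454]
Step 10: x=[0.5405] v=[-3.1293]
Step 11: x=[0.0279] v=[-2.5630]
Step 12: x=[-0.3468] v=[-1.8737]
Step 13: x=[-0.5657] v=[-1.0945]
Step 14: x=[-0.6182] v=[-0.2627]
Step 15: x=[-0.5019] v=[0.5817]
First v>=0 after going negative at step 15, time=3.0000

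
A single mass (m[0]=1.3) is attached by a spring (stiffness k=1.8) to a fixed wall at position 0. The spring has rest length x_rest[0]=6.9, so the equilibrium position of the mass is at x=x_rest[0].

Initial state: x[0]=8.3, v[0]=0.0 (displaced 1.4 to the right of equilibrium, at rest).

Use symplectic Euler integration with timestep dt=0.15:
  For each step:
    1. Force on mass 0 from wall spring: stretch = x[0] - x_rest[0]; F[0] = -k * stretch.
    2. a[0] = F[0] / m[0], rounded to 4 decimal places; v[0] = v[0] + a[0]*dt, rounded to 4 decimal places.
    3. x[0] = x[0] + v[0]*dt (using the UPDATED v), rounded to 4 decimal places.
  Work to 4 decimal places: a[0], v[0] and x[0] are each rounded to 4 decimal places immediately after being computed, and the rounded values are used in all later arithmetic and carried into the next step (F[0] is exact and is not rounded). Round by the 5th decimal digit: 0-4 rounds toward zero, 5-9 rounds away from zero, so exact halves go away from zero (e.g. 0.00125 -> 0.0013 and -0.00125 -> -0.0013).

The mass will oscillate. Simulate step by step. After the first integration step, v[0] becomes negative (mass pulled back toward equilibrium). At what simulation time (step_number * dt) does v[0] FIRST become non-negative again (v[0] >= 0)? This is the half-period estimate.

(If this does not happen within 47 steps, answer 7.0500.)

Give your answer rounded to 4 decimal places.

Answer: 2.7000

Derivation:
Step 0: x=[8.3000] v=[0.0000]
Step 1: x=[8.2564] v=[-0.2908]
Step 2: x=[8.1705] v=[-0.5725]
Step 3: x=[8.0450] v=[-0.8364]
Step 4: x=[7.8839] v=[-1.0742]
Step 5: x=[7.6921] v=[-1.2785]
Step 6: x=[7.4757] v=[-1.4430]
Step 7: x=[7.2413] v=[-1.5626]
Step 8: x=[6.9963] v=[-1.6335]
Step 9: x=[6.7483] v=[-1.6535]
Step 10: x=[6.5050] v=[-1.6220]
Step 11: x=[6.2740] v=[-1.5400]
Step 12: x=[6.0625] v=[-1.4100]
Step 13: x=[5.8771] v=[-1.2361]
Step 14: x=[5.7235] v=[-1.0237]
Step 15: x=[5.6066] v=[-0.7794]
Step 16: x=[5.5300] v=[-0.5108]
Step 17: x=[5.4961] v=[-0.2263]
Step 18: x=[5.5059] v=[0.0653]
First v>=0 after going negative at step 18, time=2.7000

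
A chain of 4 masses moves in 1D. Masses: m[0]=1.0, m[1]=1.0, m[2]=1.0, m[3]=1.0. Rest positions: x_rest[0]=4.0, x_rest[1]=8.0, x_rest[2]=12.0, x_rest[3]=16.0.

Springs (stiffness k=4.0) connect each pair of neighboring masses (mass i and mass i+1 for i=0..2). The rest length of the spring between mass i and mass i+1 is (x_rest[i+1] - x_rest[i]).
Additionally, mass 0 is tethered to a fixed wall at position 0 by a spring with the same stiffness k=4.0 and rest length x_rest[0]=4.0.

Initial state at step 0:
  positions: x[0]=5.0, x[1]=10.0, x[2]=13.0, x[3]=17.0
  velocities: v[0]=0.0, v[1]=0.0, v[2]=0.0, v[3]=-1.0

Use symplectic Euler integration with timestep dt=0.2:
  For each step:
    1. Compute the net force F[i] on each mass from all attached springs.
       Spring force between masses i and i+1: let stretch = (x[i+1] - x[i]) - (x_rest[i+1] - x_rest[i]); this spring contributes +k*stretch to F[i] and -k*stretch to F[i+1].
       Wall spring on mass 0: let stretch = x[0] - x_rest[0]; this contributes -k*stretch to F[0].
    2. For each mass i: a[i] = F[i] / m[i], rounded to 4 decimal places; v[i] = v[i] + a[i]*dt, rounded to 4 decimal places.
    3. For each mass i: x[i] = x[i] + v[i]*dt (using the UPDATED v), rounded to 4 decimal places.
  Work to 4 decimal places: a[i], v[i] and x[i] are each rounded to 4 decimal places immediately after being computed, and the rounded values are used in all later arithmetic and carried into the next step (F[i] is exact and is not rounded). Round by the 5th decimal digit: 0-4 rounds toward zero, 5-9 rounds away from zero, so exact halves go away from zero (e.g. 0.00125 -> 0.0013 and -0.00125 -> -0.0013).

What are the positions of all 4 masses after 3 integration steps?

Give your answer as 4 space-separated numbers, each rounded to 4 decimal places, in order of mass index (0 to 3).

Step 0: x=[5.0000 10.0000 13.0000 17.0000] v=[0.0000 0.0000 0.0000 -1.0000]
Step 1: x=[5.0000 9.6800 13.1600 16.8000] v=[0.0000 -1.6000 0.8000 -1.0000]
Step 2: x=[4.9488 9.1680 13.3456 16.6576] v=[-0.2560 -2.5600 0.9280 -0.7120]
Step 3: x=[4.7809 8.6493 13.3927 16.6253] v=[-0.8397 -2.5933 0.2355 -0.1616]

Answer: 4.7809 8.6493 13.3927 16.6253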